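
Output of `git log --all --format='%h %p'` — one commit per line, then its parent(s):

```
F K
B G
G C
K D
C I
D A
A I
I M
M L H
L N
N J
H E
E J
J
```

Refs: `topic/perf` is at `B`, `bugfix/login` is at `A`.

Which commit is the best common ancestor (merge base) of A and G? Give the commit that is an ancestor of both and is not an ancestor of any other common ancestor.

I

Ancestors of A: {A, E, H, I, J, L, M, N}.
Ancestors of G: {C, E, G, H, I, J, L, M, N}.
Common ancestors: {E, H, I, J, L, M, N}.
Among these, I is not an ancestor of any other common ancestor — it is the merge base.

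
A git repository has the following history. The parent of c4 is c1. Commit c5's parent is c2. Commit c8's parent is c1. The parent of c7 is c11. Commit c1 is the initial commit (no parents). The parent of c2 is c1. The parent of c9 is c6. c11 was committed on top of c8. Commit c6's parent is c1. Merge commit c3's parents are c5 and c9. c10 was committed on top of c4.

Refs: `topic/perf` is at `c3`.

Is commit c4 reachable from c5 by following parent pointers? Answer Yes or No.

No

Ancestors of c5: {c1, c2, c5}.
c4 is not in that set, so it is not an ancestor of c5.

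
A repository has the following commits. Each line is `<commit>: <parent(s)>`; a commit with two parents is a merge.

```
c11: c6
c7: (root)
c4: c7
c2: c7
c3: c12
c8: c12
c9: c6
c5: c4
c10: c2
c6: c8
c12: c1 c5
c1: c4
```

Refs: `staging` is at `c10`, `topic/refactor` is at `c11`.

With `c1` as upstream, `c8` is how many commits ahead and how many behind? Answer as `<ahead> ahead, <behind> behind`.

Reachable from c8: {c1, c12, c4, c5, c7, c8}.
Reachable from c1: {c1, c4, c7}.
Only in c8's history (ahead): {c12, c5, c8} — 3.
Only in c1's history (behind): {} — 0.

3 ahead, 0 behind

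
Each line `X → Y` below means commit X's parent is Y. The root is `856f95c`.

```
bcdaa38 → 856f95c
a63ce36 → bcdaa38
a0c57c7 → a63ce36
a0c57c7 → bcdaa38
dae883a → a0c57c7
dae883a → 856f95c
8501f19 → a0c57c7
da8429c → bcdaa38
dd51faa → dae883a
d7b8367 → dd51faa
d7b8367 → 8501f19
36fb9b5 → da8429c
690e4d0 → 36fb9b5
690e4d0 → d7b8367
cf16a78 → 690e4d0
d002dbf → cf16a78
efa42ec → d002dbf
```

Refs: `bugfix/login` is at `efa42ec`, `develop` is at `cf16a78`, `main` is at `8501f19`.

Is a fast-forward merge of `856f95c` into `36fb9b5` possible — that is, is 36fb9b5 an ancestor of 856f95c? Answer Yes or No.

No

A fast-forward from 36fb9b5 to 856f95c is possible iff 36fb9b5 is an ancestor of 856f95c.
Ancestors of 856f95c: {856f95c}.
36fb9b5 is not among them, so fast-forward is not possible.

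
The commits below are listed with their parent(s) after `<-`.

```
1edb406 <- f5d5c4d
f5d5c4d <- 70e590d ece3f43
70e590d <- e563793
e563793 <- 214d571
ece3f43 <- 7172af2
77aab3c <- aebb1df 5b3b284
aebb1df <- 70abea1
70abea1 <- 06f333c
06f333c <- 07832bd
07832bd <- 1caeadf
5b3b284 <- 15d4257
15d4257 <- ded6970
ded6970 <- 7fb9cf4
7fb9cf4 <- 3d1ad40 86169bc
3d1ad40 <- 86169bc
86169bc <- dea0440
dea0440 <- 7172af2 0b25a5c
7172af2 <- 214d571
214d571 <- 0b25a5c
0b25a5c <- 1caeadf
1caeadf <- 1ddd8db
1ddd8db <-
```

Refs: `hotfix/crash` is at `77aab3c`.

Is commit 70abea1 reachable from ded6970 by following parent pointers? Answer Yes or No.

Ancestors of ded6970: {0b25a5c, 1caeadf, 1ddd8db, 214d571, 3d1ad40, 7172af2, 7fb9cf4, 86169bc, dea0440, ded6970}.
70abea1 is not in that set, so it is not an ancestor of ded6970.

No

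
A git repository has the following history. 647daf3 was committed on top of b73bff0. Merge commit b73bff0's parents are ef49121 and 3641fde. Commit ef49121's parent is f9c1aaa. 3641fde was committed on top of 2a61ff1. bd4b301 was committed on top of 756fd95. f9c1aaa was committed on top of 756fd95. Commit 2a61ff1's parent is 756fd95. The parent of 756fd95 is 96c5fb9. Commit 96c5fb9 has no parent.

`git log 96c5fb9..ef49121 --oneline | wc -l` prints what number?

3

Reachable from ef49121: {756fd95, 96c5fb9, ef49121, f9c1aaa}.
Reachable from 96c5fb9: {96c5fb9}.
In ef49121's history but not 96c5fb9's: {756fd95, ef49121, f9c1aaa} — 3 commits.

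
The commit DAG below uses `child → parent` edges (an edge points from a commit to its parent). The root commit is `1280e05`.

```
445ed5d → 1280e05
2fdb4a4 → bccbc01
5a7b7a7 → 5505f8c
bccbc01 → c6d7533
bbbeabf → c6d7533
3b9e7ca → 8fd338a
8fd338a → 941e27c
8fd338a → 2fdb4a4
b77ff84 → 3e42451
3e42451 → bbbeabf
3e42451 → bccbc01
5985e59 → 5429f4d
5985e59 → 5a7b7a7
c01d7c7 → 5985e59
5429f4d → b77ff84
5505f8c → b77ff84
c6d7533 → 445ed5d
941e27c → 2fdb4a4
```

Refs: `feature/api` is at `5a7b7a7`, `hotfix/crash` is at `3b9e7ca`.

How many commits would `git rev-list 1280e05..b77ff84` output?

6

Reachable from b77ff84: {1280e05, 3e42451, 445ed5d, b77ff84, bbbeabf, bccbc01, c6d7533}.
Reachable from 1280e05: {1280e05}.
In b77ff84's history but not 1280e05's: {3e42451, 445ed5d, b77ff84, bbbeabf, bccbc01, c6d7533} — 6 commits.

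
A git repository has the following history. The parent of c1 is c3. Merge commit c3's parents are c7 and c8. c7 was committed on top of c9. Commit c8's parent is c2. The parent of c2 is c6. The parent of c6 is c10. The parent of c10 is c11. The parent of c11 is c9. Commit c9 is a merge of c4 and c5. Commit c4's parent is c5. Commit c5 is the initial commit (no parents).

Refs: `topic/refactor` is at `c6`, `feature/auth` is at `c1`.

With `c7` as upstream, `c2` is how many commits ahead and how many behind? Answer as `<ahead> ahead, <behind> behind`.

Reachable from c2: {c10, c11, c2, c4, c5, c6, c9}.
Reachable from c7: {c4, c5, c7, c9}.
Only in c2's history (ahead): {c10, c11, c2, c6} — 4.
Only in c7's history (behind): {c7} — 1.

4 ahead, 1 behind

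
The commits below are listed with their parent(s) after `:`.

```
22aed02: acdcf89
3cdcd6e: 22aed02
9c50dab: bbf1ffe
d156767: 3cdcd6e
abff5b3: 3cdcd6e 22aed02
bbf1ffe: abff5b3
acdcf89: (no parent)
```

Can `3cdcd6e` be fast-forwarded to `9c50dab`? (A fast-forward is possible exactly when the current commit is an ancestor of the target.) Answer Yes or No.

Yes

A fast-forward from 3cdcd6e to 9c50dab is possible iff 3cdcd6e is an ancestor of 9c50dab.
Ancestors of 9c50dab: {22aed02, 3cdcd6e, 9c50dab, abff5b3, acdcf89, bbf1ffe}.
3cdcd6e is among them, so fast-forward is possible.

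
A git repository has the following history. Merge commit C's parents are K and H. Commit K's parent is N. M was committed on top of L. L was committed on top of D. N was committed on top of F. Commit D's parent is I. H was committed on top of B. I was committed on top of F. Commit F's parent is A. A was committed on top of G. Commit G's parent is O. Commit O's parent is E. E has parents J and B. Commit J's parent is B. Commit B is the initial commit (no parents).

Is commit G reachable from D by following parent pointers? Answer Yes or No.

Yes

Ancestors of D (commits reachable by following parents): {A, B, D, E, F, G, I, J, O}.
G is in that set, so it is an ancestor of D.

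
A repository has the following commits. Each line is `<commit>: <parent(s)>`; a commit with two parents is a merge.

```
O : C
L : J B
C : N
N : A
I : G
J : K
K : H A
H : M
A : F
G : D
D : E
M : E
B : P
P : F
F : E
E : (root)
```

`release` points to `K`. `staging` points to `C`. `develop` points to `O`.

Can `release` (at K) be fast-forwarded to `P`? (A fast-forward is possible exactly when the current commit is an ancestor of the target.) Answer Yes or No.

No

A fast-forward from K to P is possible iff K is an ancestor of P.
Ancestors of P: {E, F, P}.
K is not among them, so fast-forward is not possible.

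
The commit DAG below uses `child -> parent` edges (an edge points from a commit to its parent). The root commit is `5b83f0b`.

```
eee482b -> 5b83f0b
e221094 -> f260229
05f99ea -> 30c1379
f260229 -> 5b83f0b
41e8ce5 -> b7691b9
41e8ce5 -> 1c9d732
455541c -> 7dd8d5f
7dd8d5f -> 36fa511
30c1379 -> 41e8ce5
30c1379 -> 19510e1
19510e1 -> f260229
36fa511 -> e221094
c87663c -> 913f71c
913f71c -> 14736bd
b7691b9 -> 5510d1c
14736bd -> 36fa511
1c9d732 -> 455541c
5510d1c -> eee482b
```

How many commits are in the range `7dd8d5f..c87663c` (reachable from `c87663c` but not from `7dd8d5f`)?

3

Reachable from c87663c: {14736bd, 36fa511, 5b83f0b, 913f71c, c87663c, e221094, f260229}.
Reachable from 7dd8d5f: {36fa511, 5b83f0b, 7dd8d5f, e221094, f260229}.
In c87663c's history but not 7dd8d5f's: {14736bd, 913f71c, c87663c} — 3 commits.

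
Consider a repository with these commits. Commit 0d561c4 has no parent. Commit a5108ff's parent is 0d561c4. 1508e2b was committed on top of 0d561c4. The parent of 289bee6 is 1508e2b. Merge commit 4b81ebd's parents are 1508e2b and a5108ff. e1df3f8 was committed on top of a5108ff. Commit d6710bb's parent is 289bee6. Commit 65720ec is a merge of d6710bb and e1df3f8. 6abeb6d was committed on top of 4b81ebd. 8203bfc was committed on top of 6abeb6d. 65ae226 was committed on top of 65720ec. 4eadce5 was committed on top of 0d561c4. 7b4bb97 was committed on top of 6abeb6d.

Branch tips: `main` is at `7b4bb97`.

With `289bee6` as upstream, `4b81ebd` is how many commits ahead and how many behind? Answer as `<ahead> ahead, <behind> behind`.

2 ahead, 1 behind

Reachable from 4b81ebd: {0d561c4, 1508e2b, 4b81ebd, a5108ff}.
Reachable from 289bee6: {0d561c4, 1508e2b, 289bee6}.
Only in 4b81ebd's history (ahead): {4b81ebd, a5108ff} — 2.
Only in 289bee6's history (behind): {289bee6} — 1.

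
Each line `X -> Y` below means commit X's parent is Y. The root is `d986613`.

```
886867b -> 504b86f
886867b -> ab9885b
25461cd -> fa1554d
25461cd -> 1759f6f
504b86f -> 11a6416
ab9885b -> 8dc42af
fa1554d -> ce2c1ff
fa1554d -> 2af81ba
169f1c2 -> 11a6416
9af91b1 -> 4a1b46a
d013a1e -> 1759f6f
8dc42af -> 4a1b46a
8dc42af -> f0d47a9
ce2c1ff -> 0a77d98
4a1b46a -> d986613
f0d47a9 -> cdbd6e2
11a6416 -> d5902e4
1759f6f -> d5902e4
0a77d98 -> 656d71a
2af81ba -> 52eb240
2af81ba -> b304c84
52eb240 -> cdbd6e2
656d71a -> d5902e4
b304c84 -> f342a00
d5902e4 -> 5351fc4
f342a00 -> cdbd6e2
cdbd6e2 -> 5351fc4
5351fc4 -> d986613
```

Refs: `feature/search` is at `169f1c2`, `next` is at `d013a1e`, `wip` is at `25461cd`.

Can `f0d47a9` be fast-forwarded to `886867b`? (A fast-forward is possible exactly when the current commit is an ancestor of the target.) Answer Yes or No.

Yes

A fast-forward from f0d47a9 to 886867b is possible iff f0d47a9 is an ancestor of 886867b.
Ancestors of 886867b: {11a6416, 4a1b46a, 504b86f, 5351fc4, 886867b, 8dc42af, ab9885b, cdbd6e2, d5902e4, d986613, f0d47a9}.
f0d47a9 is among them, so fast-forward is possible.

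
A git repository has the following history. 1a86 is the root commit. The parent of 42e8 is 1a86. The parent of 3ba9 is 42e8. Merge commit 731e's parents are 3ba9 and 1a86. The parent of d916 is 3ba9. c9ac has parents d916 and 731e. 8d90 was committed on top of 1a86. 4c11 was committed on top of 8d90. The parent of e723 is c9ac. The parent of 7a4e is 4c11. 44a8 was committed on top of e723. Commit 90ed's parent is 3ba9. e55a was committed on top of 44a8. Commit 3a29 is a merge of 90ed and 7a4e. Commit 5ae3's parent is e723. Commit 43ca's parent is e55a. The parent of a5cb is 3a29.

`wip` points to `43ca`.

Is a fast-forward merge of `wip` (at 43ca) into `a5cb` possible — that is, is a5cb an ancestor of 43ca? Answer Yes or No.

No

A fast-forward from a5cb to 43ca is possible iff a5cb is an ancestor of 43ca.
Ancestors of 43ca: {1a86, 3ba9, 42e8, 43ca, 44a8, 731e, c9ac, d916, e55a, e723}.
a5cb is not among them, so fast-forward is not possible.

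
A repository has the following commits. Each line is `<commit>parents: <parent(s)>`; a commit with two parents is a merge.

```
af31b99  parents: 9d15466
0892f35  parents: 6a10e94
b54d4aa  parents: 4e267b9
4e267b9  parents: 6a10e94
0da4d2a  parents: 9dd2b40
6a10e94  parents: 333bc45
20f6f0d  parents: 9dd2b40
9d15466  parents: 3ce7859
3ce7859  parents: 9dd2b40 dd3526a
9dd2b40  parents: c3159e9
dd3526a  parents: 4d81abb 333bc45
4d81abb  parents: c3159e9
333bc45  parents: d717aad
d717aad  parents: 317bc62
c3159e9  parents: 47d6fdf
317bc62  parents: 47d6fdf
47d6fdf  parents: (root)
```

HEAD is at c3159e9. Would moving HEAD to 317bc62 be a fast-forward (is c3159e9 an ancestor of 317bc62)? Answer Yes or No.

A fast-forward from c3159e9 to 317bc62 is possible iff c3159e9 is an ancestor of 317bc62.
Ancestors of 317bc62: {317bc62, 47d6fdf}.
c3159e9 is not among them, so fast-forward is not possible.

No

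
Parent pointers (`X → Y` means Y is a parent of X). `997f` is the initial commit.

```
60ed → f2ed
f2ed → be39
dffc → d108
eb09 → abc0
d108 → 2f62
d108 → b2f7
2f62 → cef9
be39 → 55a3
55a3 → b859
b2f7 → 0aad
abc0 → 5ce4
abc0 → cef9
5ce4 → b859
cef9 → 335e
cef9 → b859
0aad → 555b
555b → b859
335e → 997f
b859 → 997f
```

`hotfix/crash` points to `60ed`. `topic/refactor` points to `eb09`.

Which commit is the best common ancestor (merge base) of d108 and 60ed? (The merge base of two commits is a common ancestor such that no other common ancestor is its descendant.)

Ancestors of d108: {0aad, 2f62, 335e, 555b, 997f, b2f7, b859, cef9, d108}.
Ancestors of 60ed: {55a3, 60ed, 997f, b859, be39, f2ed}.
Common ancestors: {997f, b859}.
Among these, b859 is not an ancestor of any other common ancestor — it is the merge base.

b859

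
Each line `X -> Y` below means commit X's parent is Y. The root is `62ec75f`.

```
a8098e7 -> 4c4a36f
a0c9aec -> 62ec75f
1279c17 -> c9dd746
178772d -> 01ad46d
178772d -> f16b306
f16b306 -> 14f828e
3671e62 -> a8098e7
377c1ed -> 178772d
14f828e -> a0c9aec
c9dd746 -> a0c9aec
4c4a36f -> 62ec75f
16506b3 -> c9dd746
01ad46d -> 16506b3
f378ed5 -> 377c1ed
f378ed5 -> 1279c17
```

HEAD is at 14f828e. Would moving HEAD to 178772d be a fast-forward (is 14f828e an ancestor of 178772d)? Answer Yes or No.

Yes

A fast-forward from 14f828e to 178772d is possible iff 14f828e is an ancestor of 178772d.
Ancestors of 178772d: {01ad46d, 14f828e, 16506b3, 178772d, 62ec75f, a0c9aec, c9dd746, f16b306}.
14f828e is among them, so fast-forward is possible.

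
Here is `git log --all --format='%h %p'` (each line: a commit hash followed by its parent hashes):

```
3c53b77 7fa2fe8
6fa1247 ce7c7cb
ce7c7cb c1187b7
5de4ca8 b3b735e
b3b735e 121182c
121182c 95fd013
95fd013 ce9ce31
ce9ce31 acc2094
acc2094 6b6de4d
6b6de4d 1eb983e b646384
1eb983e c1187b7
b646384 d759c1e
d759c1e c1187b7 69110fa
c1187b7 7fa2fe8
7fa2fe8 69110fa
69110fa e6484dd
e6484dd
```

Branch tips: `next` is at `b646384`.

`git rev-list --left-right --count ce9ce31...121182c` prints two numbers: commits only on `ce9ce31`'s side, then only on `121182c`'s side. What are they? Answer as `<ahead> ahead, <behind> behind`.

0 ahead, 2 behind

Reachable from ce9ce31: {1eb983e, 69110fa, 6b6de4d, 7fa2fe8, acc2094, b646384, c1187b7, ce9ce31, d759c1e, e6484dd}.
Reachable from 121182c: {121182c, 1eb983e, 69110fa, 6b6de4d, 7fa2fe8, 95fd013, acc2094, b646384, c1187b7, ce9ce31, d759c1e, e6484dd}.
Only in ce9ce31's history (ahead): {} — 0.
Only in 121182c's history (behind): {121182c, 95fd013} — 2.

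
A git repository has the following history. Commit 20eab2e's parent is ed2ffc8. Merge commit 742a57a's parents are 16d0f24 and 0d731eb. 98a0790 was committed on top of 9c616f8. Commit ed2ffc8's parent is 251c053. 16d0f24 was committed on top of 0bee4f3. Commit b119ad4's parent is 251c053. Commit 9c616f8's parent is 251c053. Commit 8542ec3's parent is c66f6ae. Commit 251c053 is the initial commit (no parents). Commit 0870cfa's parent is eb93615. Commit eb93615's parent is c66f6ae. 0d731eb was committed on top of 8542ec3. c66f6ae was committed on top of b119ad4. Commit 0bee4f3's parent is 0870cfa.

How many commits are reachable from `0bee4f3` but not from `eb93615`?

2

Reachable from 0bee4f3: {0870cfa, 0bee4f3, 251c053, b119ad4, c66f6ae, eb93615}.
Reachable from eb93615: {251c053, b119ad4, c66f6ae, eb93615}.
In 0bee4f3's history but not eb93615's: {0870cfa, 0bee4f3} — 2 commits.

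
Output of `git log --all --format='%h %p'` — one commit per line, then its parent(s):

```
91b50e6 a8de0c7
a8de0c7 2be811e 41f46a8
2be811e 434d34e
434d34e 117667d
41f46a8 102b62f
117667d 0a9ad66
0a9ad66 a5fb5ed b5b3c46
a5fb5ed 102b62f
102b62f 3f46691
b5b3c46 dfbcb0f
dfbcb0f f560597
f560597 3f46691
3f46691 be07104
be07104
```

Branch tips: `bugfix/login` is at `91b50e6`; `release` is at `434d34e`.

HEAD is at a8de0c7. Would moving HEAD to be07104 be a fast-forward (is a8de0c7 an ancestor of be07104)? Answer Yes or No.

No

A fast-forward from a8de0c7 to be07104 is possible iff a8de0c7 is an ancestor of be07104.
Ancestors of be07104: {be07104}.
a8de0c7 is not among them, so fast-forward is not possible.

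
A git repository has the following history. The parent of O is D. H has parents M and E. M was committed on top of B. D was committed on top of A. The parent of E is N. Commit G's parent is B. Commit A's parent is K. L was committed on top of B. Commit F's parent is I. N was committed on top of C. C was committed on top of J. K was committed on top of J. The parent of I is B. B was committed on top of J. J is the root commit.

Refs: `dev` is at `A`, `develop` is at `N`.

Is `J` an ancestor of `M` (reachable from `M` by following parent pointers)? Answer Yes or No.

Ancestors of M (commits reachable by following parents): {B, J, M}.
J is in that set, so it is an ancestor of M.

Yes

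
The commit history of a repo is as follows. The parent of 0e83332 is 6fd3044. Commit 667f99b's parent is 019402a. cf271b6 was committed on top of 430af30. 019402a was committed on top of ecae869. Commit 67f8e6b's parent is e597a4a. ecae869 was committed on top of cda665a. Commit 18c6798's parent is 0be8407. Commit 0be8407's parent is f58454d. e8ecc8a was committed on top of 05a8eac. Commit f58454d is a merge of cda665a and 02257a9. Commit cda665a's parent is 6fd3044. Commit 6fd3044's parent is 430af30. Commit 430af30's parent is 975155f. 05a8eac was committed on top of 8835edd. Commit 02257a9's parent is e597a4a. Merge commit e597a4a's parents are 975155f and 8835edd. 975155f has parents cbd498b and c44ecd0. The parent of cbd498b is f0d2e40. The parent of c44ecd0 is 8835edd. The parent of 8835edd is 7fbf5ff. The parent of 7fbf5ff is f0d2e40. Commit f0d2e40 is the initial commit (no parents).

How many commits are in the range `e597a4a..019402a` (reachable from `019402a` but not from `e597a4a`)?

5

Reachable from 019402a: {019402a, 430af30, 6fd3044, 7fbf5ff, 8835edd, 975155f, c44ecd0, cbd498b, cda665a, ecae869, f0d2e40}.
Reachable from e597a4a: {7fbf5ff, 8835edd, 975155f, c44ecd0, cbd498b, e597a4a, f0d2e40}.
In 019402a's history but not e597a4a's: {019402a, 430af30, 6fd3044, cda665a, ecae869} — 5 commits.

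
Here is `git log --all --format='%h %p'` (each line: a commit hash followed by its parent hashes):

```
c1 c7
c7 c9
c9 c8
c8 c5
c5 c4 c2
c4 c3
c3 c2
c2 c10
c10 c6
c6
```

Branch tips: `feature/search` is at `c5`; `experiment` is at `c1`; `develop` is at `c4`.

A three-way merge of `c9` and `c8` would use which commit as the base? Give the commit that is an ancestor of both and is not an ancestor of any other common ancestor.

c8

Ancestors of c9: {c10, c2, c3, c4, c5, c6, c8, c9}.
Ancestors of c8: {c10, c2, c3, c4, c5, c6, c8}.
Common ancestors: {c10, c2, c3, c4, c5, c6, c8}.
Among these, c8 is not an ancestor of any other common ancestor — it is the merge base.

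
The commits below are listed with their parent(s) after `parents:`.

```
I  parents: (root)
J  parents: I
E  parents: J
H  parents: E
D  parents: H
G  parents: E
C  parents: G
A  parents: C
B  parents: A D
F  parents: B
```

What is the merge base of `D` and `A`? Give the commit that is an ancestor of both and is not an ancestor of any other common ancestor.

Ancestors of D: {D, E, H, I, J}.
Ancestors of A: {A, C, E, G, I, J}.
Common ancestors: {E, I, J}.
Among these, E is not an ancestor of any other common ancestor — it is the merge base.

E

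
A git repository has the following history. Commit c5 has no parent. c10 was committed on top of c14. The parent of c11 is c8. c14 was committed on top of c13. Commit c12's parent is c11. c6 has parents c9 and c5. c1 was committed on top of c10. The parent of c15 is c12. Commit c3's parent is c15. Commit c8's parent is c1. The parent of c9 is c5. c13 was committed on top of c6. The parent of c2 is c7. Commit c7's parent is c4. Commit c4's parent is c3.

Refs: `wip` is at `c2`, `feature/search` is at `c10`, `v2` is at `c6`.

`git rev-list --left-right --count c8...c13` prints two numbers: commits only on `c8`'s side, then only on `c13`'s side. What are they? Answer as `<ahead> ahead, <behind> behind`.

4 ahead, 0 behind

Reachable from c8: {c1, c10, c13, c14, c5, c6, c8, c9}.
Reachable from c13: {c13, c5, c6, c9}.
Only in c8's history (ahead): {c1, c10, c14, c8} — 4.
Only in c13's history (behind): {} — 0.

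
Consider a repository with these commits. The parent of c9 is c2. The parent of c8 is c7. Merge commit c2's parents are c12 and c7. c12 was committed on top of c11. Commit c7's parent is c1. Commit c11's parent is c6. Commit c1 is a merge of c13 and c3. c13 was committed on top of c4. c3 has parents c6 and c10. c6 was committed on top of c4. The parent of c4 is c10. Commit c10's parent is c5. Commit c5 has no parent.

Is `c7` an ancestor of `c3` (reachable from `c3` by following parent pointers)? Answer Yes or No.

Ancestors of c3: {c10, c3, c4, c5, c6}.
c7 is not in that set, so it is not an ancestor of c3.

No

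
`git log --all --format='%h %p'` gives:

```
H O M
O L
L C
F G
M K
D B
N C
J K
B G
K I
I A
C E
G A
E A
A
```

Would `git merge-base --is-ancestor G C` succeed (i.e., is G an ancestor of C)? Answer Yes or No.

No

Ancestors of C: {A, C, E}.
G is not in that set, so it is not an ancestor of C.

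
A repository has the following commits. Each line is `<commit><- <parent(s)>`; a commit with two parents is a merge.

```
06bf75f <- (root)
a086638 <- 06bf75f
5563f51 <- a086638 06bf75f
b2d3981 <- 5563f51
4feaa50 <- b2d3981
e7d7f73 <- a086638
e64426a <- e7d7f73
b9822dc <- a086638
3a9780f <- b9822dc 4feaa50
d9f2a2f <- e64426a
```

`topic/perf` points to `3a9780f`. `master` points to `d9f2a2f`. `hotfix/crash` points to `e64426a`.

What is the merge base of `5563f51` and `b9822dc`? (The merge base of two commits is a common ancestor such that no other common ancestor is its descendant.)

Ancestors of 5563f51: {06bf75f, 5563f51, a086638}.
Ancestors of b9822dc: {06bf75f, a086638, b9822dc}.
Common ancestors: {06bf75f, a086638}.
Among these, a086638 is not an ancestor of any other common ancestor — it is the merge base.

a086638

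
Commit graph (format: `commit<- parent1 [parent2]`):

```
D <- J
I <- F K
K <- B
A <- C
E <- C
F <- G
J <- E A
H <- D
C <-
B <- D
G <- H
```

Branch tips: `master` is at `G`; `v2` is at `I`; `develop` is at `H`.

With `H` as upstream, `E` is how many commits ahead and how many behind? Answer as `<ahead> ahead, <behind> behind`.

0 ahead, 4 behind

Reachable from E: {C, E}.
Reachable from H: {A, C, D, E, H, J}.
Only in E's history (ahead): {} — 0.
Only in H's history (behind): {A, D, H, J} — 4.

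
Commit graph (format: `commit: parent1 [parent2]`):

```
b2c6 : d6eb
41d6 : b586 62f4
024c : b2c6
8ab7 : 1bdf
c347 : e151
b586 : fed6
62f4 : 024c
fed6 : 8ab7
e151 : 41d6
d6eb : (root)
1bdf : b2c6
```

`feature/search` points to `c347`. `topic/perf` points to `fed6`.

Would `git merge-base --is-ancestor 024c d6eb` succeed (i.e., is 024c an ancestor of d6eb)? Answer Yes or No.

Ancestors of d6eb: {d6eb}.
024c is not in that set, so it is not an ancestor of d6eb.

No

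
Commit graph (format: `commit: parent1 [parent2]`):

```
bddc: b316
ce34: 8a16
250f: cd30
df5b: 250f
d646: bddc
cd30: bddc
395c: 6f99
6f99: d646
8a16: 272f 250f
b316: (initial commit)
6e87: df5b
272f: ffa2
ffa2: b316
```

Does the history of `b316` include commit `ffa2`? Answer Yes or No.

Ancestors of b316: {b316}.
ffa2 is not in that set, so it is not an ancestor of b316.

No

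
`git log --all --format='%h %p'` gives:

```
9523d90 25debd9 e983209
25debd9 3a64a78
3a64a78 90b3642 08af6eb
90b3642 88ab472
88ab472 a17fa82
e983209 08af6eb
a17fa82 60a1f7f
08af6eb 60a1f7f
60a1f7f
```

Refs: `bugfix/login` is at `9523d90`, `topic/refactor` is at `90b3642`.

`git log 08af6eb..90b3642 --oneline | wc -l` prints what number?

3

Reachable from 90b3642: {60a1f7f, 88ab472, 90b3642, a17fa82}.
Reachable from 08af6eb: {08af6eb, 60a1f7f}.
In 90b3642's history but not 08af6eb's: {88ab472, 90b3642, a17fa82} — 3 commits.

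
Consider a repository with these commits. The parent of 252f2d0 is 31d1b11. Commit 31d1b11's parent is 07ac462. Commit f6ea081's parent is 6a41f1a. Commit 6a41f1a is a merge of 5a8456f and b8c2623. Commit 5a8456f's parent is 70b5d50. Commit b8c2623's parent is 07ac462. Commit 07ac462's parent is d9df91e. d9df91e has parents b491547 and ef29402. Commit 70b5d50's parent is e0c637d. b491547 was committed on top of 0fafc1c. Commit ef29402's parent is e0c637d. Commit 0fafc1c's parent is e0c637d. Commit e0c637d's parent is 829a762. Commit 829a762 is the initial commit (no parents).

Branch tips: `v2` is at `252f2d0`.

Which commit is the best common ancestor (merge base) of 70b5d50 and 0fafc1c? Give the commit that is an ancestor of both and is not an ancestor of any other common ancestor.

Ancestors of 70b5d50: {70b5d50, 829a762, e0c637d}.
Ancestors of 0fafc1c: {0fafc1c, 829a762, e0c637d}.
Common ancestors: {829a762, e0c637d}.
Among these, e0c637d is not an ancestor of any other common ancestor — it is the merge base.

e0c637d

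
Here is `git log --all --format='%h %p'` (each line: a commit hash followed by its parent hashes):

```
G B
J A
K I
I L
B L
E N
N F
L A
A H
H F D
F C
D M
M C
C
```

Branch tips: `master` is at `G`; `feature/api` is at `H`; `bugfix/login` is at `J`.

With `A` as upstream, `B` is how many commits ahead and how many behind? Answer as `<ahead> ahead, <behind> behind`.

Reachable from B: {A, B, C, D, F, H, L, M}.
Reachable from A: {A, C, D, F, H, M}.
Only in B's history (ahead): {B, L} — 2.
Only in A's history (behind): {} — 0.

2 ahead, 0 behind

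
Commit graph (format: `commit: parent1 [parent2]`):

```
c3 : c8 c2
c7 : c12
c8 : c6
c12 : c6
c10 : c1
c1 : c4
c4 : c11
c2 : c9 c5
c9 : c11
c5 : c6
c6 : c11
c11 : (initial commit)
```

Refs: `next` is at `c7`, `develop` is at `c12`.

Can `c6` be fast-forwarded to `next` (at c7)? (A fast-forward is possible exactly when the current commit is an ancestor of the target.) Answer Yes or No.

Yes

A fast-forward from c6 to c7 is possible iff c6 is an ancestor of c7.
Ancestors of c7: {c11, c12, c6, c7}.
c6 is among them, so fast-forward is possible.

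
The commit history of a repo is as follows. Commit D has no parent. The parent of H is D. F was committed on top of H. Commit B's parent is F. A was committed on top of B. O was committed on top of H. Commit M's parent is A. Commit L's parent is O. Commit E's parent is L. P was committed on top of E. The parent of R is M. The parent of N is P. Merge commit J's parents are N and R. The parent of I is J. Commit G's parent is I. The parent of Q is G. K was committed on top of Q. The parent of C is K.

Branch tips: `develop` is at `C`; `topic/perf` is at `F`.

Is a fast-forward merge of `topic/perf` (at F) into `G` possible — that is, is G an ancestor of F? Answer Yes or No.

No

A fast-forward from G to F is possible iff G is an ancestor of F.
Ancestors of F: {D, F, H}.
G is not among them, so fast-forward is not possible.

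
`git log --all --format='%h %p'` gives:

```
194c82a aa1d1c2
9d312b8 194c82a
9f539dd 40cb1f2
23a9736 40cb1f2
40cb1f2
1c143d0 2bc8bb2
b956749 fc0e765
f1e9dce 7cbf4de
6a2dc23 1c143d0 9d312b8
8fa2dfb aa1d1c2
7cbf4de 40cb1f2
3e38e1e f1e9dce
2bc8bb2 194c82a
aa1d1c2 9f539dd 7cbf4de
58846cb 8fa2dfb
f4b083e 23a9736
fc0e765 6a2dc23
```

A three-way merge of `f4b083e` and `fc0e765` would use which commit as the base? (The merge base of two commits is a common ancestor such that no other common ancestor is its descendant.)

40cb1f2

Ancestors of f4b083e: {23a9736, 40cb1f2, f4b083e}.
Ancestors of fc0e765: {194c82a, 1c143d0, 2bc8bb2, 40cb1f2, 6a2dc23, 7cbf4de, 9d312b8, 9f539dd, aa1d1c2, fc0e765}.
Common ancestors: {40cb1f2}.
The only common ancestor is 40cb1f2, so it is the merge base.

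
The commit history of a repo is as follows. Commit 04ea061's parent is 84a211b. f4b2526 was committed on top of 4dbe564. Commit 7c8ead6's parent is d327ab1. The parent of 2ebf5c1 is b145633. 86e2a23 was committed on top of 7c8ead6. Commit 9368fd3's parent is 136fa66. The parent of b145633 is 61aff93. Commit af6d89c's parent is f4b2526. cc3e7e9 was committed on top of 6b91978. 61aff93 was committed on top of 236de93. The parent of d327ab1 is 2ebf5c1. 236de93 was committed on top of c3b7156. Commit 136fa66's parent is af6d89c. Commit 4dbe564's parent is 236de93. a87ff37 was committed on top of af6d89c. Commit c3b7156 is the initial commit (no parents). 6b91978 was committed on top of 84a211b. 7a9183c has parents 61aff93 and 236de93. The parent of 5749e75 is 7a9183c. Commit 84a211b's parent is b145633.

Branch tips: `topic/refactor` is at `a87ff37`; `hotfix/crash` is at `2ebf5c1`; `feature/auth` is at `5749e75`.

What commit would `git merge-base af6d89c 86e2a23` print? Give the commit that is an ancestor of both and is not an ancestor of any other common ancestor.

236de93

Ancestors of af6d89c: {236de93, 4dbe564, af6d89c, c3b7156, f4b2526}.
Ancestors of 86e2a23: {236de93, 2ebf5c1, 61aff93, 7c8ead6, 86e2a23, b145633, c3b7156, d327ab1}.
Common ancestors: {236de93, c3b7156}.
Among these, 236de93 is not an ancestor of any other common ancestor — it is the merge base.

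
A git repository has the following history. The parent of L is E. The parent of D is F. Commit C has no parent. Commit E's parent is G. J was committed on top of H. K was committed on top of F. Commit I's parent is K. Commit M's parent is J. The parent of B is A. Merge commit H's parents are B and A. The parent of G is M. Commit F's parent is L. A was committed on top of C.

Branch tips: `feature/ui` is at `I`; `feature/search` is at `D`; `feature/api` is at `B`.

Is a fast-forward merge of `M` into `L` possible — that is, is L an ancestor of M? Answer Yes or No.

A fast-forward from L to M is possible iff L is an ancestor of M.
Ancestors of M: {A, B, C, H, J, M}.
L is not among them, so fast-forward is not possible.

No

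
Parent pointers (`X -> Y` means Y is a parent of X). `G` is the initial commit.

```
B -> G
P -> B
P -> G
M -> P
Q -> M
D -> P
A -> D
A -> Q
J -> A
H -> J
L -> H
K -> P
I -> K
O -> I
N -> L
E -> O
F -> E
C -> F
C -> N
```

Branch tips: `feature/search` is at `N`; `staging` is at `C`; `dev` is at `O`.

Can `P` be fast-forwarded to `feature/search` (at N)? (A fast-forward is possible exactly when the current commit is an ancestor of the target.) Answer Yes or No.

Yes

A fast-forward from P to N is possible iff P is an ancestor of N.
Ancestors of N: {A, B, D, G, H, J, L, M, N, P, Q}.
P is among them, so fast-forward is possible.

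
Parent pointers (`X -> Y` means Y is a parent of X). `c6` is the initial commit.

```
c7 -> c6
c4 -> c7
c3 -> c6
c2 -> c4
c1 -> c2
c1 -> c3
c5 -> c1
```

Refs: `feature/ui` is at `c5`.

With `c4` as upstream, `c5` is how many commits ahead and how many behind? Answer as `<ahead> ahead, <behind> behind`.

Reachable from c5: {c1, c2, c3, c4, c5, c6, c7}.
Reachable from c4: {c4, c6, c7}.
Only in c5's history (ahead): {c1, c2, c3, c5} — 4.
Only in c4's history (behind): {} — 0.

4 ahead, 0 behind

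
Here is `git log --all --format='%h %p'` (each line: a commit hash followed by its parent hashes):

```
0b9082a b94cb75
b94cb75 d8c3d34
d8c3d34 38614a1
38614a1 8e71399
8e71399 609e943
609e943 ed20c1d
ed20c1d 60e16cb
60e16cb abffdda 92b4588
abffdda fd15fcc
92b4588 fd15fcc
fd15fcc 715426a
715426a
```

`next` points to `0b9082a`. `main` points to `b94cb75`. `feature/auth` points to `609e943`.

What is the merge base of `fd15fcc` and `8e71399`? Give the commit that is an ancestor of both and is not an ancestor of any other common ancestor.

Ancestors of fd15fcc: {715426a, fd15fcc}.
Ancestors of 8e71399: {609e943, 60e16cb, 715426a, 8e71399, 92b4588, abffdda, ed20c1d, fd15fcc}.
Common ancestors: {715426a, fd15fcc}.
Among these, fd15fcc is not an ancestor of any other common ancestor — it is the merge base.

fd15fcc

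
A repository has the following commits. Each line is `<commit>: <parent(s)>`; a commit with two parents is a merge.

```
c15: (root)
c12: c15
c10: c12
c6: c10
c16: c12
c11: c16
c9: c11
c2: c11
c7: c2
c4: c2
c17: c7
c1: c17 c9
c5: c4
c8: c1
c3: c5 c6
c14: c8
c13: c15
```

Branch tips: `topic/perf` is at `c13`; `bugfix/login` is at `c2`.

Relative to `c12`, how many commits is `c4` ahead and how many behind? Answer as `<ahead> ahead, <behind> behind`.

Reachable from c4: {c11, c12, c15, c16, c2, c4}.
Reachable from c12: {c12, c15}.
Only in c4's history (ahead): {c11, c16, c2, c4} — 4.
Only in c12's history (behind): {} — 0.

4 ahead, 0 behind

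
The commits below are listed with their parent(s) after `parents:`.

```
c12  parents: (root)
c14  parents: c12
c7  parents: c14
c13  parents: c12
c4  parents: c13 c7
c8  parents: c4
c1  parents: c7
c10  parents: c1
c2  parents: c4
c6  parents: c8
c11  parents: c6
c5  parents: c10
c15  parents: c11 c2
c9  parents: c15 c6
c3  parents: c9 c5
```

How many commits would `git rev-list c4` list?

5

Walking parent pointers from c4: reachable set = {c12, c13, c14, c4, c7}.
That is 5 commits.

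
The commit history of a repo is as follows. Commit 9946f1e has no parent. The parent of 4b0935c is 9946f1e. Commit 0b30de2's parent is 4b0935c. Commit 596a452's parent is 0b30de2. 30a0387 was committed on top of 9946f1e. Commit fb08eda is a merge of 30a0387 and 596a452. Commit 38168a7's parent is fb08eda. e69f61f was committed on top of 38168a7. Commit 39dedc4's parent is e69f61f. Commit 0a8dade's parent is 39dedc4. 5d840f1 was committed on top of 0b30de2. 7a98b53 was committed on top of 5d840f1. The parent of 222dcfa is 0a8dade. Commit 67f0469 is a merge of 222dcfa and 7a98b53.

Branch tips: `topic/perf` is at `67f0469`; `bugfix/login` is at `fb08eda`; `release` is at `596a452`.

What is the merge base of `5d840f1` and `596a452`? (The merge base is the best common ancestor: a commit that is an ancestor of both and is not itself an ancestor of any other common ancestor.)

0b30de2

Ancestors of 5d840f1: {0b30de2, 4b0935c, 5d840f1, 9946f1e}.
Ancestors of 596a452: {0b30de2, 4b0935c, 596a452, 9946f1e}.
Common ancestors: {0b30de2, 4b0935c, 9946f1e}.
Among these, 0b30de2 is not an ancestor of any other common ancestor — it is the merge base.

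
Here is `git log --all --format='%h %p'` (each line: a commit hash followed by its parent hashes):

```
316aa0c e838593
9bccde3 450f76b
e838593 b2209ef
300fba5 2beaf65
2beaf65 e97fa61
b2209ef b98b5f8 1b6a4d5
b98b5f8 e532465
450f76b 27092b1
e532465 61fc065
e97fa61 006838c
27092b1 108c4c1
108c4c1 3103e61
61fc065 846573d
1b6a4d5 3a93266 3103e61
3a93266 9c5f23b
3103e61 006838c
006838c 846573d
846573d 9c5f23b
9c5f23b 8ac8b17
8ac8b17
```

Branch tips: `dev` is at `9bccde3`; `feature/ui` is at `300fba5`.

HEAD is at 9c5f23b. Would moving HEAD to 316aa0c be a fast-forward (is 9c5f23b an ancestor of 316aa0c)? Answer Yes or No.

Yes

A fast-forward from 9c5f23b to 316aa0c is possible iff 9c5f23b is an ancestor of 316aa0c.
Ancestors of 316aa0c: {006838c, 1b6a4d5, 3103e61, 316aa0c, 3a93266, 61fc065, 846573d, 8ac8b17, 9c5f23b, b2209ef, b98b5f8, e532465, e838593}.
9c5f23b is among them, so fast-forward is possible.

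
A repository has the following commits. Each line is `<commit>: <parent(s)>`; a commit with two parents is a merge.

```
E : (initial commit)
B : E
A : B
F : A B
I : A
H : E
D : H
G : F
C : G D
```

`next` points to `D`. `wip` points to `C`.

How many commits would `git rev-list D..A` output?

Reachable from A: {A, B, E}.
Reachable from D: {D, E, H}.
In A's history but not D's: {A, B} — 2 commits.

2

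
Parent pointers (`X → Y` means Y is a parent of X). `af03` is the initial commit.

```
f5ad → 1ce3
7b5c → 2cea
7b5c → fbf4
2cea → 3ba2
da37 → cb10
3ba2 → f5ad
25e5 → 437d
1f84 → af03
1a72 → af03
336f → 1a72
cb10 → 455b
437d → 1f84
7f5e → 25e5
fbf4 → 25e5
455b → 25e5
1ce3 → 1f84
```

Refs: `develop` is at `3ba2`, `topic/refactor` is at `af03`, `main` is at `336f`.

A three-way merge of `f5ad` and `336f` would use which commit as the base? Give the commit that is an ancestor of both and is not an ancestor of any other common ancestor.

af03

Ancestors of f5ad: {1ce3, 1f84, af03, f5ad}.
Ancestors of 336f: {1a72, 336f, af03}.
Common ancestors: {af03}.
The only common ancestor is af03, so it is the merge base.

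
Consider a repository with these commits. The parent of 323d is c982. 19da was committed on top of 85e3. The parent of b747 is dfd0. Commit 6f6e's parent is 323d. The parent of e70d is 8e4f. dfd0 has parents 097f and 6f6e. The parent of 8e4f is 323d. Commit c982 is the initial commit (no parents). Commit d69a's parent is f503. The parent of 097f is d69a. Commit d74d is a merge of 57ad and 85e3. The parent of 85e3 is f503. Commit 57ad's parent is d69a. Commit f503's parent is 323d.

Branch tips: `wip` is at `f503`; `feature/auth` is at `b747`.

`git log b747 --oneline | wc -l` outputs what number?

8

Walking parent pointers from b747: reachable set = {097f, 323d, 6f6e, b747, c982, d69a, dfd0, f503}.
That is 8 commits.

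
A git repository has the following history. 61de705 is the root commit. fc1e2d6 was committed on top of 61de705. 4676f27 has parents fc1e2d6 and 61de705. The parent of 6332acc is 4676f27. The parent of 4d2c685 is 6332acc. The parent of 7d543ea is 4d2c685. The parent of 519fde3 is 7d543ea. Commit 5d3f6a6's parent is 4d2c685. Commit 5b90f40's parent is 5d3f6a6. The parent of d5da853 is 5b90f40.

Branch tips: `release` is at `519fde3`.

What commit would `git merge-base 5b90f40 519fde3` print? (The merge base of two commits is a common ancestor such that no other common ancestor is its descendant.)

Ancestors of 5b90f40: {4676f27, 4d2c685, 5b90f40, 5d3f6a6, 61de705, 6332acc, fc1e2d6}.
Ancestors of 519fde3: {4676f27, 4d2c685, 519fde3, 61de705, 6332acc, 7d543ea, fc1e2d6}.
Common ancestors: {4676f27, 4d2c685, 61de705, 6332acc, fc1e2d6}.
Among these, 4d2c685 is not an ancestor of any other common ancestor — it is the merge base.

4d2c685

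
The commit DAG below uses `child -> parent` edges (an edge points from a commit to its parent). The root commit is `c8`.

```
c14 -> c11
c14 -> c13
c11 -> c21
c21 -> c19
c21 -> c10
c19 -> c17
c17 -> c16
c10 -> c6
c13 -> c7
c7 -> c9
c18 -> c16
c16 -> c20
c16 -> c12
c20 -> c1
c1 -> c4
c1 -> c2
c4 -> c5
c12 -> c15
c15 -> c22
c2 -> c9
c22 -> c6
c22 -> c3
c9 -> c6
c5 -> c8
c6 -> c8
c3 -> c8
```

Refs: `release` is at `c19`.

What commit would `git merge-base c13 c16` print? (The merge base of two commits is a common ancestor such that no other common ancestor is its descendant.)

c9

Ancestors of c13: {c13, c6, c7, c8, c9}.
Ancestors of c16: {c1, c12, c15, c16, c2, c20, c22, c3, c4, c5, c6, c8, c9}.
Common ancestors: {c6, c8, c9}.
Among these, c9 is not an ancestor of any other common ancestor — it is the merge base.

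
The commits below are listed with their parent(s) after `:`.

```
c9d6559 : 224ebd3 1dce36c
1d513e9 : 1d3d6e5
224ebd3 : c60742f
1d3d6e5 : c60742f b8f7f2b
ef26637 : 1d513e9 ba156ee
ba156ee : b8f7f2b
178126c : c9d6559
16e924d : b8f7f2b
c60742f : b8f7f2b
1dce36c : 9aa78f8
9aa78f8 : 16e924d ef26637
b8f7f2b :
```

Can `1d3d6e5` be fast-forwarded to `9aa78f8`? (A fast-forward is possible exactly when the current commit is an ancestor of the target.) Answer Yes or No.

Yes

A fast-forward from 1d3d6e5 to 9aa78f8 is possible iff 1d3d6e5 is an ancestor of 9aa78f8.
Ancestors of 9aa78f8: {16e924d, 1d3d6e5, 1d513e9, 9aa78f8, b8f7f2b, ba156ee, c60742f, ef26637}.
1d3d6e5 is among them, so fast-forward is possible.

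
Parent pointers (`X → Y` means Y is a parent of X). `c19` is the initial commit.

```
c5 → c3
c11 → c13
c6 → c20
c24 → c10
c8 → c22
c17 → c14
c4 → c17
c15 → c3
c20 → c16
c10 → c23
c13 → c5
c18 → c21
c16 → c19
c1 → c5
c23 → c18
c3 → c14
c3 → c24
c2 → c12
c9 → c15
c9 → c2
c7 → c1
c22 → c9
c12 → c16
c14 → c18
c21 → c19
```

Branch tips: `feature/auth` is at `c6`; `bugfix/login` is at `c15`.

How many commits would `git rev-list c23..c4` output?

3

Reachable from c4: {c14, c17, c18, c19, c21, c4}.
Reachable from c23: {c18, c19, c21, c23}.
In c4's history but not c23's: {c14, c17, c4} — 3 commits.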